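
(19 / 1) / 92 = 0.21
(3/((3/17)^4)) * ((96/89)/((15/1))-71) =-97636049/445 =-219406.85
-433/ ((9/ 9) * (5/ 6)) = -2598/ 5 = -519.60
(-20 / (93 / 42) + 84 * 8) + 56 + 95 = 25233 / 31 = 813.97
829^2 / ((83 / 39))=26802399 / 83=322920.47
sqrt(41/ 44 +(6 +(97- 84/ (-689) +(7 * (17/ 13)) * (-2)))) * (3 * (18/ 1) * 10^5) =2700000 * sqrt(19701436183)/ 7579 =50003545.63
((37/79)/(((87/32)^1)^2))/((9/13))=492544/5381559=0.09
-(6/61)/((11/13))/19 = -78/12749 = -0.01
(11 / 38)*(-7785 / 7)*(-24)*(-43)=-44187660 / 133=-332238.05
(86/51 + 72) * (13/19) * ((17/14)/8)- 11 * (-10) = 375547/3192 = 117.65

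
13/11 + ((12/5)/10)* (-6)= -71/275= -0.26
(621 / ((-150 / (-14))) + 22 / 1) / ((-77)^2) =1999 / 148225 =0.01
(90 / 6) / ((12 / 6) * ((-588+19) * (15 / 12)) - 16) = -10 / 959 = -0.01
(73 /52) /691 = 73 /35932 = 0.00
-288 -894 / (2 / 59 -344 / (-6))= -1541295 / 5077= -303.58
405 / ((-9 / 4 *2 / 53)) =-4770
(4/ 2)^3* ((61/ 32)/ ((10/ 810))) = 4941/ 4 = 1235.25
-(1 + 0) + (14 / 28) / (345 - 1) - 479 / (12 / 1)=-84449 / 2064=-40.92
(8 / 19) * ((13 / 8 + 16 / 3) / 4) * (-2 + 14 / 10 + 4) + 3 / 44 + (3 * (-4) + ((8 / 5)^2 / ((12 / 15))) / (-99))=-89101 / 9405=-9.47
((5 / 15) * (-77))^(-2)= 9 / 5929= 0.00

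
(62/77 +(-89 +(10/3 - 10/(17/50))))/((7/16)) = -7180016/27489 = -261.20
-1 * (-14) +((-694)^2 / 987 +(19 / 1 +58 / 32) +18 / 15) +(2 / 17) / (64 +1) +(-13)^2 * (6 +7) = 2720.99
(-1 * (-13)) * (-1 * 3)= -39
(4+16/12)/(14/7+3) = 16/15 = 1.07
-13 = -13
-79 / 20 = -3.95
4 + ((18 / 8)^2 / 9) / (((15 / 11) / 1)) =353 / 80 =4.41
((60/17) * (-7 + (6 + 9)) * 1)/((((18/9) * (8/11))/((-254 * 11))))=-922020/17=-54236.47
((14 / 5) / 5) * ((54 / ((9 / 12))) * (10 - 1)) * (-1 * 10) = -18144 / 5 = -3628.80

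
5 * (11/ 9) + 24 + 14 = 44.11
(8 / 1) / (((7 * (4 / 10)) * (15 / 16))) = 64 / 21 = 3.05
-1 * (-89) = 89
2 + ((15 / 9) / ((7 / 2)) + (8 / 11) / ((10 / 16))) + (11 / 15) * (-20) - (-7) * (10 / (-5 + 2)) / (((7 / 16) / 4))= -259136 / 1155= -224.36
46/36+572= 10319/18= 573.28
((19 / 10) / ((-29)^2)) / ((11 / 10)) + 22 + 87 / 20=4875657 / 185020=26.35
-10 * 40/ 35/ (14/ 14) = -80/ 7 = -11.43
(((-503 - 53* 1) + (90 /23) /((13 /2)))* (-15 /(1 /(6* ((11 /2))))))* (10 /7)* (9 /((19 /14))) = 14796302400 /5681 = 2604524.27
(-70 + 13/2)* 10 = -635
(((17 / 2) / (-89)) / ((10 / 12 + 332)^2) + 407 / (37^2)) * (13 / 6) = 50755243357 / 78795081822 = 0.64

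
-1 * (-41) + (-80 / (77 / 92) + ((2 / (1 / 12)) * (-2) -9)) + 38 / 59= -504002 / 4543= -110.94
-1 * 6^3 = -216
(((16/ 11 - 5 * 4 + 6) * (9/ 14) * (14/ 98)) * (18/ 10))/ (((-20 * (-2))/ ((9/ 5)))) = -50301/ 539000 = -0.09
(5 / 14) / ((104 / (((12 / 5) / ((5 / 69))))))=207 / 1820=0.11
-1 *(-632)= 632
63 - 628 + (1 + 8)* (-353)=-3742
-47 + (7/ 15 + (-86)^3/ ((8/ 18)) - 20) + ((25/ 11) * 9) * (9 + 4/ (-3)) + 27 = -236116438/ 165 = -1431008.72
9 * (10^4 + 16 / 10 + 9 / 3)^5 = 2818974703988204700177087 / 3125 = 902071905276225504056.67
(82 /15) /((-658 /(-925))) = 7585 /987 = 7.68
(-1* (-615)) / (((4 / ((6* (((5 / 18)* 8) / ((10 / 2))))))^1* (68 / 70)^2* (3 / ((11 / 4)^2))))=30386125 / 27744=1095.23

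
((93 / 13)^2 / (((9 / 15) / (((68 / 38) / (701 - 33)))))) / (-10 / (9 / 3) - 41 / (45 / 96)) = -1225275 / 486903196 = -0.00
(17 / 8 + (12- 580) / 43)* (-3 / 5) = 11439 / 1720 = 6.65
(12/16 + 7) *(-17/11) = -11.98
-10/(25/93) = -37.20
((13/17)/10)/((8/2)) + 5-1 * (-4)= 6133/680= 9.02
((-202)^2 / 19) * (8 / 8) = 40804 / 19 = 2147.58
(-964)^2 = 929296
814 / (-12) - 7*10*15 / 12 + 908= 752.67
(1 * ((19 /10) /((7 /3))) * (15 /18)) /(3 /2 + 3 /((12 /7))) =19 /91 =0.21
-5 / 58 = -0.09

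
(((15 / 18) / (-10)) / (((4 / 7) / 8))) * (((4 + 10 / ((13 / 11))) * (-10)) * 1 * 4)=581.54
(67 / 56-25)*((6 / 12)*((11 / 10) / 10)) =-14663 / 11200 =-1.31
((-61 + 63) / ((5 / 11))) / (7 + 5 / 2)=44 / 95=0.46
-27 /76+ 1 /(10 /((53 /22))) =-239 /2090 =-0.11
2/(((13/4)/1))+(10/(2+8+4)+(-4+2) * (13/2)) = -1062/91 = -11.67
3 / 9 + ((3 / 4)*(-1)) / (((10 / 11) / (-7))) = 733 / 120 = 6.11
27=27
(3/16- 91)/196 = -1453/3136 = -0.46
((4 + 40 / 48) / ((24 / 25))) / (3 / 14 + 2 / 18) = 5075 / 328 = 15.47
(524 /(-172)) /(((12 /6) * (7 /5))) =-655 /602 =-1.09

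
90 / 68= 1.32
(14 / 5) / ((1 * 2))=7 / 5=1.40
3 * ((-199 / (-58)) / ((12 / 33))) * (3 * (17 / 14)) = 334917 / 3248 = 103.11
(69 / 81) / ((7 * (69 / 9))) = 1 / 63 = 0.02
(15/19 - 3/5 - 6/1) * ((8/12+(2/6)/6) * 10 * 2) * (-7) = 33488/57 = 587.51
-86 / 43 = -2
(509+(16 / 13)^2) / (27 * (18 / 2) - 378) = -28759 / 7605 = -3.78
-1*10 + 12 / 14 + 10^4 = 69936 / 7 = 9990.86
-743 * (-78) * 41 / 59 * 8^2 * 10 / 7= 3682113.70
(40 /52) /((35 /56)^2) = 128 /65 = 1.97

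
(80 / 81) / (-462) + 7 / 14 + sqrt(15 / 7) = 18631 / 37422 + sqrt(105) / 7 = 1.96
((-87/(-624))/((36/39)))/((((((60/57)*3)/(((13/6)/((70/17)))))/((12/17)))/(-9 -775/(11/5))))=-14232881/2217600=-6.42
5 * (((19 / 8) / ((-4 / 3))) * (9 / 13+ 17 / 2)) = -81.87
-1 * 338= -338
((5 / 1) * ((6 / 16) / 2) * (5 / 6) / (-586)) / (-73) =25 / 1368896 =0.00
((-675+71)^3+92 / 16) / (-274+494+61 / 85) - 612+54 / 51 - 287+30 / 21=-999225.65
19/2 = 9.50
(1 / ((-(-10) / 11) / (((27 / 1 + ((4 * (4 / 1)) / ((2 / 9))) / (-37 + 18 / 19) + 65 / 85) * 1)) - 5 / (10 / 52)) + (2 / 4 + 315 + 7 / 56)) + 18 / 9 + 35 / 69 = 318.09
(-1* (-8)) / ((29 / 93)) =744 / 29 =25.66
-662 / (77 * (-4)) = 331 / 154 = 2.15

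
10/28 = 5/14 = 0.36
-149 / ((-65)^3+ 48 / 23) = 3427 / 6316327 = 0.00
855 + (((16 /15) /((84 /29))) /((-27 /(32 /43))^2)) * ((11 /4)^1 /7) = 2541202089931 /2972165805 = 855.00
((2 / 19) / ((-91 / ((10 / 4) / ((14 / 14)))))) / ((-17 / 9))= 0.00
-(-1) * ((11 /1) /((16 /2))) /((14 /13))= 143 /112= 1.28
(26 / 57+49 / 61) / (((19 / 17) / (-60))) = -67.61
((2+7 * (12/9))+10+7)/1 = 85/3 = 28.33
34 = 34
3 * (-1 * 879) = -2637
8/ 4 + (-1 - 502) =-501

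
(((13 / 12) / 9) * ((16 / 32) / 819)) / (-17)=-1 / 231336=-0.00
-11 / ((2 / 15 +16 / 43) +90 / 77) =-546315 / 83152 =-6.57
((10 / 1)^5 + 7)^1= 100007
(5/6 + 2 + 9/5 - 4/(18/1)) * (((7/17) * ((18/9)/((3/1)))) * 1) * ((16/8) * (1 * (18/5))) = 8.72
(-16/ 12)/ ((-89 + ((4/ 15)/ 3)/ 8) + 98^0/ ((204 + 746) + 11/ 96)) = 10945320/ 730500259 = 0.01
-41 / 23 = -1.78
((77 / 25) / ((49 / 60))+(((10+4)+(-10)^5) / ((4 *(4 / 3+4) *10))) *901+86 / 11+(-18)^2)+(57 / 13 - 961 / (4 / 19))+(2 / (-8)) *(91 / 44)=-27323931175 / 64064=-426509.91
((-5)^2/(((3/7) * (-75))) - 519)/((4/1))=-2339/18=-129.94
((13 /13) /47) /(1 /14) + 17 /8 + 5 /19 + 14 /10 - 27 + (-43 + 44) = -782767 /35720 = -21.91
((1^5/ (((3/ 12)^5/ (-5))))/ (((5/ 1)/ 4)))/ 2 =-2048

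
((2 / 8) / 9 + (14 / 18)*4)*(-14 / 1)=-791 / 18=-43.94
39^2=1521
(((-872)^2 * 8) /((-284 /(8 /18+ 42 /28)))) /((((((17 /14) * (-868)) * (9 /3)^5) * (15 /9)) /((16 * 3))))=42581504 /9092331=4.68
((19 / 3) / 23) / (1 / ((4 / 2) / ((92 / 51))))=323 / 1058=0.31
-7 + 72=65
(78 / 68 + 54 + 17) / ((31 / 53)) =130009 / 1054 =123.35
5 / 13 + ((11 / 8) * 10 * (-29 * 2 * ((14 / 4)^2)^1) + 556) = -958151 / 104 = -9212.99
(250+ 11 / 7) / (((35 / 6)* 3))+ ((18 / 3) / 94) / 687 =37907531 / 2636935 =14.38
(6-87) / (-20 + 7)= 81 / 13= 6.23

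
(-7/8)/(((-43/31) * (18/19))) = 4123/6192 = 0.67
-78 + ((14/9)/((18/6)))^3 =-1532530/19683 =-77.86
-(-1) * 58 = 58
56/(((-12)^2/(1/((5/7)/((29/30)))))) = 1421/2700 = 0.53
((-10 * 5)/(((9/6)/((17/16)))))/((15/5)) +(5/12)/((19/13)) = -1970/171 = -11.52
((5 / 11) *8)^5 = 102400000 / 161051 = 635.82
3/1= 3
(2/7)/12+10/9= 143/126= 1.13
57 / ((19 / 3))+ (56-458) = -393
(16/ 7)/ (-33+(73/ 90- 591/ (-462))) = -3960/ 53551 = -0.07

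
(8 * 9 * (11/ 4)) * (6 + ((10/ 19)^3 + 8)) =19211148/ 6859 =2800.87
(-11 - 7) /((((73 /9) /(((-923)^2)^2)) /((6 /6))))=-117576849408642 /73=-1610641772721.12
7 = 7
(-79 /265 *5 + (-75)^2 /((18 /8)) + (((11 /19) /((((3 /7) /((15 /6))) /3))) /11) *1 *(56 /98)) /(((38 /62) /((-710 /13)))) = -55388803290 /248729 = -222687.36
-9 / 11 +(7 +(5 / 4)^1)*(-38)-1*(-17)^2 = -13273 / 22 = -603.32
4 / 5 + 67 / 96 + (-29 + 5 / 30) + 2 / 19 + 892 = 7886701 / 9120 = 864.77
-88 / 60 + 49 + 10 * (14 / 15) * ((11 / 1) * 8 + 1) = 4391 / 5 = 878.20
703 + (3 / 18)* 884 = 2551 / 3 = 850.33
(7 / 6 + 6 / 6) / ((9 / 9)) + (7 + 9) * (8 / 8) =109 / 6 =18.17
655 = 655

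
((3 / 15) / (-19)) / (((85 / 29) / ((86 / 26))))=-1247 / 104975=-0.01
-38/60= -0.63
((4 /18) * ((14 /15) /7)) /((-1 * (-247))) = 4 /33345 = 0.00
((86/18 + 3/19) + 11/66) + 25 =10295/342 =30.10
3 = 3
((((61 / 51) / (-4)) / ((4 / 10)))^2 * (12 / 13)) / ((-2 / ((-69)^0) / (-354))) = 5488475 / 60112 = 91.30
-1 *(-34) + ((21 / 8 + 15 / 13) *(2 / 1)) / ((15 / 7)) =9757 / 260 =37.53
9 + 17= 26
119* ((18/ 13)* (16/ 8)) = 4284/ 13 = 329.54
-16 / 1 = -16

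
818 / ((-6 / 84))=-11452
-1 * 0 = 0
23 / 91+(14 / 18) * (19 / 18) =15829 / 14742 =1.07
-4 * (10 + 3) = -52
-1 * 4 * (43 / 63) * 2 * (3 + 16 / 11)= -2408 / 99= -24.32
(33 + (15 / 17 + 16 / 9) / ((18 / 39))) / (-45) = -0.86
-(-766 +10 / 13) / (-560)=-2487 / 1820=-1.37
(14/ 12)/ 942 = 7/ 5652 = 0.00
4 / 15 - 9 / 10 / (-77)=643 / 2310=0.28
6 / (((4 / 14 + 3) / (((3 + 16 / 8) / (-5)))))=-42 / 23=-1.83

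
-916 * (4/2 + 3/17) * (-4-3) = 237244/17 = 13955.53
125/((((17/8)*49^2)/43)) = 43000/40817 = 1.05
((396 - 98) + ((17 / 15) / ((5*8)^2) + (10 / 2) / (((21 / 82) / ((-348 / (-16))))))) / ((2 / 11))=1335445309 / 336000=3974.54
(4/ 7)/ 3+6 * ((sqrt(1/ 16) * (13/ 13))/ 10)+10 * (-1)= -4057/ 420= -9.66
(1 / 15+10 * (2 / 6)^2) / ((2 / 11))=583 / 90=6.48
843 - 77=766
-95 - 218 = -313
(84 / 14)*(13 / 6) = 13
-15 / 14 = -1.07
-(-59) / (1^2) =59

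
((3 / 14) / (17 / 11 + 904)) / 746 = 33 / 104032684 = 0.00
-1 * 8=-8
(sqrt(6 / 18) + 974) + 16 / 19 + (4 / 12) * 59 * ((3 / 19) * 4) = 987.84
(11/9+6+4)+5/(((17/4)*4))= 1762/153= 11.52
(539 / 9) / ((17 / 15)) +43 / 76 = 207013 / 3876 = 53.41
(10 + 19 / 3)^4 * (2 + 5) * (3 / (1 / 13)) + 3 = 524596972 / 27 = 19429517.48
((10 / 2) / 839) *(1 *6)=30 / 839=0.04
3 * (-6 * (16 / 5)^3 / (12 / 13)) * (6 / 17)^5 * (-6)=3726508032 / 177482125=21.00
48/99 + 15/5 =3.48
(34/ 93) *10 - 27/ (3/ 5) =-3845/ 93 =-41.34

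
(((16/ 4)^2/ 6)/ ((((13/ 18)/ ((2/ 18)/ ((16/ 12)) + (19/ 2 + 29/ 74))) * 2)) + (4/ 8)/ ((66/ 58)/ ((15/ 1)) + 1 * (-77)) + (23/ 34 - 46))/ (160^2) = -377653247/ 359212339200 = -0.00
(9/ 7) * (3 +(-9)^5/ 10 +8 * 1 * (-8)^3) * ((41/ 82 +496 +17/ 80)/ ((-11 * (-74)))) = -3250526337/ 414400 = -7843.93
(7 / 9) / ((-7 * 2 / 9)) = -1 / 2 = -0.50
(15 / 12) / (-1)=-5 / 4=-1.25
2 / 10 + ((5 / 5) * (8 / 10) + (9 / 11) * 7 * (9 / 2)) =589 / 22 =26.77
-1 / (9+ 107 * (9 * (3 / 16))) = -16 / 3033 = -0.01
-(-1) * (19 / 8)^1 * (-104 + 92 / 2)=-551 / 4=-137.75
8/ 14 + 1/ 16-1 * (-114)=12839/ 112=114.63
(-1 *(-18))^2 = 324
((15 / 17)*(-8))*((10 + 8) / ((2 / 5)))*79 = -426600 / 17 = -25094.12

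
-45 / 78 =-15 / 26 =-0.58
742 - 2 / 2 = 741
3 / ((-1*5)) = -3 / 5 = -0.60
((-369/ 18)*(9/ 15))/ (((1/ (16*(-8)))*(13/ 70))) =110208/ 13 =8477.54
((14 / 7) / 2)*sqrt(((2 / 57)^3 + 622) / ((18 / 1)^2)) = sqrt(6565833078) / 58482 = 1.39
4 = 4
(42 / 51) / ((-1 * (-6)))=7 / 51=0.14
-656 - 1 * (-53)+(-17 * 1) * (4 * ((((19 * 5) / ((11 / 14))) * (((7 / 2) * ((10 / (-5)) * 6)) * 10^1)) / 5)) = 7590327 / 11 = 690029.73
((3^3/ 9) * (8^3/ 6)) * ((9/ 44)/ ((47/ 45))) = 25920/ 517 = 50.14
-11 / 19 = -0.58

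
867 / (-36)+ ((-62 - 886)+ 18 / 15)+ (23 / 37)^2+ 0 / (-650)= -79716617 / 82140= -970.50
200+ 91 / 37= 7491 / 37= 202.46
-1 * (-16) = 16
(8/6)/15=4/45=0.09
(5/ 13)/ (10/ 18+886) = 45/ 103727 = 0.00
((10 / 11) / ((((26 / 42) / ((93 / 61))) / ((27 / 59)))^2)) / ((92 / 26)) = 13902791805 / 42601762489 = 0.33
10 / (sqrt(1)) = 10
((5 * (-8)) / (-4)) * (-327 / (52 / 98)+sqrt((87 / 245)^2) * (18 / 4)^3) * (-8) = 29756082 / 637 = 46712.84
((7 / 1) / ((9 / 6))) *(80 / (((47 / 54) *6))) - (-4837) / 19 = 291179 / 893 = 326.07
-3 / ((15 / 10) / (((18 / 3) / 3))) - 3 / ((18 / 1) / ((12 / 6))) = -4.33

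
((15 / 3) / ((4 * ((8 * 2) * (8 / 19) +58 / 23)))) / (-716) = -2185 / 11587744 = -0.00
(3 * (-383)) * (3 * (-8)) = 27576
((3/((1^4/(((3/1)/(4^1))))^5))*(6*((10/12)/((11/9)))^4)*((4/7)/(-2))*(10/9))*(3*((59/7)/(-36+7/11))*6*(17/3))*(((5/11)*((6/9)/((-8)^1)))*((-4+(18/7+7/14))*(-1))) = -4010103703125/16003110559744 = -0.25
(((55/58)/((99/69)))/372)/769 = 115/49775832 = 0.00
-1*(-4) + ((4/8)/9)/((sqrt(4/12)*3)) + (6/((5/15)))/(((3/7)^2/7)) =sqrt(3)/54 + 690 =690.03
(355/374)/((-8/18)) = -2.14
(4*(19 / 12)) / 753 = 19 / 2259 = 0.01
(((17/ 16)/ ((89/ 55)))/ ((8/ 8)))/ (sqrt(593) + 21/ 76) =-373065/ 1219202812 + 337535 * sqrt(593)/ 304800703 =0.03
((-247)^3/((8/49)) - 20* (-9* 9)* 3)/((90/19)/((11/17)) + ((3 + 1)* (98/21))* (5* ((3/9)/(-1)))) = 1388842081407/358000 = 3879447.15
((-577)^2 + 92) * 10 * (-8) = -26641680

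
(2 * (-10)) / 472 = -5 / 118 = -0.04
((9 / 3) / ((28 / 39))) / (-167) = -117 / 4676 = -0.03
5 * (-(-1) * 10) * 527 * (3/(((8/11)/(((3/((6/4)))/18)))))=144925/12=12077.08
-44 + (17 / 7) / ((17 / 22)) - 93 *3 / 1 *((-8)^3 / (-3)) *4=-1333534 / 7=-190504.86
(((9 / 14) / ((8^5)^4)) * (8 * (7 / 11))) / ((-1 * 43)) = -9 / 136332967919759654912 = -0.00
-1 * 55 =-55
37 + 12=49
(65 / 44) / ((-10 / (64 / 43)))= -104 / 473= -0.22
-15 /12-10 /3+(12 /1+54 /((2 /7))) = 196.42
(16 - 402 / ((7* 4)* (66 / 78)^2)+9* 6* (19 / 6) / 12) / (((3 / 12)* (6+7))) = 34549 / 11011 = 3.14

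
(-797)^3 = -506261573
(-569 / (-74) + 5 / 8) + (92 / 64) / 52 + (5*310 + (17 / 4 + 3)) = 48195179 / 30784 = 1565.59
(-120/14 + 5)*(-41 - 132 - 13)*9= 41850/7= 5978.57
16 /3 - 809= -2411 /3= -803.67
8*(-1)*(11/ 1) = -88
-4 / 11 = -0.36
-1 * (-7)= 7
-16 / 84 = -4 / 21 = -0.19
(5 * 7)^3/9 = 42875/9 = 4763.89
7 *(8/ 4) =14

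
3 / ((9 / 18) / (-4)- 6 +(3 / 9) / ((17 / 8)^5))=-102229704 / 208456835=-0.49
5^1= 5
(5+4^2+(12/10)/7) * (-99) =-73359/35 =-2095.97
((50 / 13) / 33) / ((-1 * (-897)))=50 / 384813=0.00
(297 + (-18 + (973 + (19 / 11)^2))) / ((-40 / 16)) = -303706 / 605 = -501.99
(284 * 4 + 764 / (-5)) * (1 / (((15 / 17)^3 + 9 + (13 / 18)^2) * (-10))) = -3912673896 / 406252625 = -9.63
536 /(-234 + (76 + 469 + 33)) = 67 /43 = 1.56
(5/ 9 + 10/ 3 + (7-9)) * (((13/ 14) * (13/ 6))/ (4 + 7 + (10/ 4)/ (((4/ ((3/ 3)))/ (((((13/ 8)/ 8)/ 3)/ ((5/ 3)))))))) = 367744/ 1066905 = 0.34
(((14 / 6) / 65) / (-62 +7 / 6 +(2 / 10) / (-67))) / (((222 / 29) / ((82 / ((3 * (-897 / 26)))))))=2230564 / 36525456981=0.00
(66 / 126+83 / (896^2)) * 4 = 1261817 / 602112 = 2.10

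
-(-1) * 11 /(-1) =-11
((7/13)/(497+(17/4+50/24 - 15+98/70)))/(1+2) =35/95498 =0.00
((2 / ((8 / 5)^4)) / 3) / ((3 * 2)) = 625 / 36864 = 0.02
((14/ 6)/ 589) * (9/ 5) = 21/ 2945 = 0.01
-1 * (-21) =21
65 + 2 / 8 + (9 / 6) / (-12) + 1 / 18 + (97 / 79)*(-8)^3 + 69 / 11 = -34863199 / 62568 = -557.20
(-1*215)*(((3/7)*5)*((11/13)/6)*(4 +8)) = -779.67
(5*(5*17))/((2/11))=4675/2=2337.50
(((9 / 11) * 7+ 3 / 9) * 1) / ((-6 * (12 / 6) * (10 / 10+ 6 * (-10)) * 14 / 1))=25 / 40887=0.00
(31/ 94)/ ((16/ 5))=155/ 1504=0.10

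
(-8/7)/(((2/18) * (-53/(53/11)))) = 72/77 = 0.94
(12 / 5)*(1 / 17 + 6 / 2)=624 / 85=7.34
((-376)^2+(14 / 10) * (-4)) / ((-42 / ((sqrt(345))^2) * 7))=-8128798 / 49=-165893.84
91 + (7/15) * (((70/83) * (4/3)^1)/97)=6594161/72459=91.01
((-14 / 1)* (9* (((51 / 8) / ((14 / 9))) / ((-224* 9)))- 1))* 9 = 229923 / 1792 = 128.31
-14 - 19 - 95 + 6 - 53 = -175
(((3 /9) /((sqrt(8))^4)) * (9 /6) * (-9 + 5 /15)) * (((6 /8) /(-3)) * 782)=5083 /384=13.24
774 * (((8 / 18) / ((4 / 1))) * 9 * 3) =2322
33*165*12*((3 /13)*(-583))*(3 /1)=-342838980 /13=-26372229.23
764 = 764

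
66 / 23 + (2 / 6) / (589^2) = 68690381 / 23937549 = 2.87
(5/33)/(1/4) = 20/33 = 0.61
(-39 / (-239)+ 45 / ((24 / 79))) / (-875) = -283527 / 1673000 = -0.17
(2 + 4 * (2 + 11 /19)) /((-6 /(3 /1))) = -117 /19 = -6.16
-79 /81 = -0.98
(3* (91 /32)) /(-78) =-7 /64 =-0.11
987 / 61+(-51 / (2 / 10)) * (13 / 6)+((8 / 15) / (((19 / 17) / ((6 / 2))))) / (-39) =-242438447 / 452010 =-536.36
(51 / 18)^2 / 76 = 289 / 2736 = 0.11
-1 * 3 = -3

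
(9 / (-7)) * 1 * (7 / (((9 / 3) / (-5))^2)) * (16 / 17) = -23.53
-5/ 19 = -0.26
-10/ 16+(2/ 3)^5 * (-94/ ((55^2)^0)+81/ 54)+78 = 126737/ 1944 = 65.19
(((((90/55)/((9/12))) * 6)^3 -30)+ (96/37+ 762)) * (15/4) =549967455/49247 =11167.53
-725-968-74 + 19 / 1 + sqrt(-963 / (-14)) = -1748 + 3 * sqrt(1498) / 14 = -1739.71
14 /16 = 7 /8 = 0.88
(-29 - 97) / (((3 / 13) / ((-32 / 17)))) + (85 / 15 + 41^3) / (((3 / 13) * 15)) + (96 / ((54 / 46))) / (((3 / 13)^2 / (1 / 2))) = 29891524 / 1377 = 21707.72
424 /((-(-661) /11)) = 4664 /661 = 7.06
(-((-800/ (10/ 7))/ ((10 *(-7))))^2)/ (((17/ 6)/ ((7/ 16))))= -168/ 17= -9.88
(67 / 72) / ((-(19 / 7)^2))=-3283 / 25992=-0.13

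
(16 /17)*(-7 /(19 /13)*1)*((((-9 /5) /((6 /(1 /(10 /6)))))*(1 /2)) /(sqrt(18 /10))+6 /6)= -4.21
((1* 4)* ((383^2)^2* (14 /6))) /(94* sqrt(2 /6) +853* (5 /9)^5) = -31611381243998401912500 /3164185681787 +21941361144350135977608* sqrt(3) /3164185681787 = 2020163065.03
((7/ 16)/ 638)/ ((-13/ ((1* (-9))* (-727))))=-45801/ 132704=-0.35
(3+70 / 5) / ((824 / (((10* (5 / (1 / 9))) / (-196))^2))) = 860625 / 7913696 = 0.11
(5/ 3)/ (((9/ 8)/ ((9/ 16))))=5/ 6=0.83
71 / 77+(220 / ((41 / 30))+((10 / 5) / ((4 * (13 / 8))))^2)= 86428271 / 533533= 161.99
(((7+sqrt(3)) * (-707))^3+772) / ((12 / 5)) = -98038297364.64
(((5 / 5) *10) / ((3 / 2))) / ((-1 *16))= -5 / 12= -0.42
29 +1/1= 30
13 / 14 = 0.93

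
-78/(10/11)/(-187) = 39/85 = 0.46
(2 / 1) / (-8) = -0.25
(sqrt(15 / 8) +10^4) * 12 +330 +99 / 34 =3 * sqrt(30) +4091319 / 34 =120349.34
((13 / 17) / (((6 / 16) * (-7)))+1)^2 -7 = -828134 / 127449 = -6.50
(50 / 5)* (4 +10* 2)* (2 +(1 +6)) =2160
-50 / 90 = -5 / 9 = -0.56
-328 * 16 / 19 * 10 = -2762.11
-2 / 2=-1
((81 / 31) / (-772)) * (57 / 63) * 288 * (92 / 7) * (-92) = 312626304 / 293167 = 1066.38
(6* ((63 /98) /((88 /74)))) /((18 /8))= 1.44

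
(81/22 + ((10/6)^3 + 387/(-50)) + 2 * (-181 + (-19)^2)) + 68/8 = 5480711/14850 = 369.07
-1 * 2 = -2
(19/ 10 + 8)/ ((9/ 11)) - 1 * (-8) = 201/ 10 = 20.10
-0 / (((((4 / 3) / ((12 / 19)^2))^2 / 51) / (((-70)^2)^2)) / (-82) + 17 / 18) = 0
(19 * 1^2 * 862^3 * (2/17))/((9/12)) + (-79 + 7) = 97356593384/51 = 1908952811.45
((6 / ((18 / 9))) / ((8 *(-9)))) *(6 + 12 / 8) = -5 / 16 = -0.31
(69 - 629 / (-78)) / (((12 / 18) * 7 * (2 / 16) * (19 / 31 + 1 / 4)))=1490728 / 9737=153.10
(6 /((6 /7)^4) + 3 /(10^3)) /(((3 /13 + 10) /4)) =1951339 /448875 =4.35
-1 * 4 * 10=-40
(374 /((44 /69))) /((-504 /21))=-391 /16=-24.44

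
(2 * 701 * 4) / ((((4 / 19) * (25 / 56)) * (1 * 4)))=372932 / 25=14917.28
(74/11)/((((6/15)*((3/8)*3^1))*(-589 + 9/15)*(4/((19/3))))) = -17575/436887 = -0.04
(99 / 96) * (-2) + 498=7935 / 16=495.94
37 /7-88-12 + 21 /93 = -20504 /217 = -94.49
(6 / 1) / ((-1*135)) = -0.04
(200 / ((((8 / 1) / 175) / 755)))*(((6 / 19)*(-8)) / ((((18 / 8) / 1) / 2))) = -422800000 / 57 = -7417543.86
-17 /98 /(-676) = 17 /66248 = 0.00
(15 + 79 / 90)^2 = 2042041 / 8100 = 252.10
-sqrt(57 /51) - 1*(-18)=18 - sqrt(323) /17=16.94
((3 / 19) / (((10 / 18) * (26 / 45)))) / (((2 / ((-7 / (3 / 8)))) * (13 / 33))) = -37422 / 3211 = -11.65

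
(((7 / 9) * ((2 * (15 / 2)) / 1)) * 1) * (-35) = -1225 / 3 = -408.33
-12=-12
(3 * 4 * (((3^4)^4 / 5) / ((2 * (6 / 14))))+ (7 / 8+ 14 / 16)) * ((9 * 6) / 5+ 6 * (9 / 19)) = 781039717164 / 475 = 1644294141.40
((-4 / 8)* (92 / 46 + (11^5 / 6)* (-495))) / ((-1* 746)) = -26573411 / 2984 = -8905.30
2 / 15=0.13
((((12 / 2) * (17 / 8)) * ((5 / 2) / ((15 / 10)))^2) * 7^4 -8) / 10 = 1020329 / 120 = 8502.74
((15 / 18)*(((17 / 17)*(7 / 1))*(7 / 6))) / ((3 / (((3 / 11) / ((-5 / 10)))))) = -245 / 198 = -1.24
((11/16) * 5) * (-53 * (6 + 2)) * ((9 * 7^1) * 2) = -183645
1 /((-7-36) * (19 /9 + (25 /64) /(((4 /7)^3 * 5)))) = -36864 /4010137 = -0.01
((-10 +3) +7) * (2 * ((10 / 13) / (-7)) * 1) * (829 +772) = 0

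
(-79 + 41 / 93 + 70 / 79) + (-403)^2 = 162331.33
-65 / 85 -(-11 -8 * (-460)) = -62386 / 17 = -3669.76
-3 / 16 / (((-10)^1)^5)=3 / 1600000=0.00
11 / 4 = 2.75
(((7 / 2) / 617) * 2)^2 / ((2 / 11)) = 0.00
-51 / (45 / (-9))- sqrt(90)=51 / 5- 3 * sqrt(10)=0.71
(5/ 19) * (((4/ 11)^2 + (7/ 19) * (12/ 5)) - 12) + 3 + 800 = 34949587/ 43681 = 800.11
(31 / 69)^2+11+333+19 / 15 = 8223878 / 23805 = 345.47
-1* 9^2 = -81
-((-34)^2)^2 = -1336336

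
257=257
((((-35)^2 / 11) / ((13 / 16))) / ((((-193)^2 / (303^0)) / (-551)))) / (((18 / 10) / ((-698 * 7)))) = 263834228000 / 47939463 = 5503.49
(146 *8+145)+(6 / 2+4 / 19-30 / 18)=74929 / 57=1314.54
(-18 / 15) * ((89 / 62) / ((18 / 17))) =-1513 / 930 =-1.63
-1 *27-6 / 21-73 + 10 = -632 / 7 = -90.29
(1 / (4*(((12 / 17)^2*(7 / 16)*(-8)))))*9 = -289 / 224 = -1.29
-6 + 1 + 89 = 84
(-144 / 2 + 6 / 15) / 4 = -179 / 10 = -17.90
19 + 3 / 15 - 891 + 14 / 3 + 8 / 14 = -90989 / 105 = -866.56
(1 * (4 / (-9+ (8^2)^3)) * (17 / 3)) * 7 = 0.00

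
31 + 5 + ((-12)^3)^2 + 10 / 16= 23888165 / 8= 2986020.62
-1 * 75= -75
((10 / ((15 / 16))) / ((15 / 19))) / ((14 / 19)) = 5776 / 315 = 18.34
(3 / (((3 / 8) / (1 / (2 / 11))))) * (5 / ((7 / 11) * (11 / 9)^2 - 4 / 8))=35640 / 73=488.22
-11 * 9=-99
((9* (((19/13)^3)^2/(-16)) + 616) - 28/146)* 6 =10322522414277/2818856456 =3661.95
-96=-96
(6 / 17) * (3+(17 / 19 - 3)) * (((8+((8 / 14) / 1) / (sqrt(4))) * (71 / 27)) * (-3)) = -8236 / 399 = -20.64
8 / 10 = 4 / 5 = 0.80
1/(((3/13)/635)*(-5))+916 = 1097/3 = 365.67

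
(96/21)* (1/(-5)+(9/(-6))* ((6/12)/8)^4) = -131087/143360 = -0.91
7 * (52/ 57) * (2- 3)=-364/ 57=-6.39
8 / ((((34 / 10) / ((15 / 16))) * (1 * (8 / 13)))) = 975 / 272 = 3.58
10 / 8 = 5 / 4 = 1.25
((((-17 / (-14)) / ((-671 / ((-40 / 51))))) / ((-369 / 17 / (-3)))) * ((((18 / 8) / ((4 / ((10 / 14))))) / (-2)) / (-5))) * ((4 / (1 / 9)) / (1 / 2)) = 765 / 1348039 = 0.00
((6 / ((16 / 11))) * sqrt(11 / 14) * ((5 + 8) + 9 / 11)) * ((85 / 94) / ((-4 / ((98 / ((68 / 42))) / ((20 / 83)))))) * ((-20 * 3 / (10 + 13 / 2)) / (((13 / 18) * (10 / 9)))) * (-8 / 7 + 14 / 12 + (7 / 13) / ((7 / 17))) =1950160779 * sqrt(154) / 1397968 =17311.45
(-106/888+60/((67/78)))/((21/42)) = 2074369/14874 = 139.46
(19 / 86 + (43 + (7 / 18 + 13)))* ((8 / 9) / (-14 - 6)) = -43816 / 17415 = -2.52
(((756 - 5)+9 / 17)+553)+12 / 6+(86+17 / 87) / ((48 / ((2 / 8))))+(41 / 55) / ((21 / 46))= 143067431611 / 109327680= 1308.61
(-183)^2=33489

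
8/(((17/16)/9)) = 1152/17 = 67.76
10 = 10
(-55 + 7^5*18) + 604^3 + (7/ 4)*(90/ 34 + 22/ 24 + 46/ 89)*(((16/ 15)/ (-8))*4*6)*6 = 1669226312057/ 7565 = 220651197.89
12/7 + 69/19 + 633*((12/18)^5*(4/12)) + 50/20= 2303173/64638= 35.63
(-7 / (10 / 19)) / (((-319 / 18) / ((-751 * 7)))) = -6292629 / 1595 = -3945.22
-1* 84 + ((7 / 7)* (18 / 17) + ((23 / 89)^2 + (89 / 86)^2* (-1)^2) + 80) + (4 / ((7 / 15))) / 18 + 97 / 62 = 153851819777 / 648345984972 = 0.24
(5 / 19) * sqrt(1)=5 / 19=0.26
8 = 8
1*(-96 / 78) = -16 / 13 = -1.23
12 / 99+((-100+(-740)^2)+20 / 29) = 523958276 / 957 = 547500.81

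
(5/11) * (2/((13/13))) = 10/11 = 0.91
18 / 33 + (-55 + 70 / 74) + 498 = 180908 / 407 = 444.49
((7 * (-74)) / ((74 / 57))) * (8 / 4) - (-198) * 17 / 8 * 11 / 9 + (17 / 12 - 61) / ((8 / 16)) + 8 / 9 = -14473 / 36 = -402.03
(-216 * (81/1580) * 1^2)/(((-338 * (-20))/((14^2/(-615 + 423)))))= 0.00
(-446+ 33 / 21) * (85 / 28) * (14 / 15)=-17629 / 14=-1259.21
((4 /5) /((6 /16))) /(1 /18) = 192 /5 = 38.40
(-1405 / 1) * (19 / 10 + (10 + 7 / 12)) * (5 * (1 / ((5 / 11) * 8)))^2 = -25466749 / 768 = -33159.83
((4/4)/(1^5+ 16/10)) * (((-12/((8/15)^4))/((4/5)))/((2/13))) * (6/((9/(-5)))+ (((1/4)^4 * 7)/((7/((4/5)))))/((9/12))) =202246875/131072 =1543.02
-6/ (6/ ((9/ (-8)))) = 9/ 8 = 1.12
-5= -5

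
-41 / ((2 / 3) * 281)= -123 / 562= -0.22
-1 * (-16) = 16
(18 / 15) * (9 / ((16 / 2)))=27 / 20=1.35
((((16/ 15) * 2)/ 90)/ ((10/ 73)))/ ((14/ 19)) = 5548/ 23625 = 0.23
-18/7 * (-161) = 414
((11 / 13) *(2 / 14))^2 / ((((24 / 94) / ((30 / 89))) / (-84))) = -170610 / 105287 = -1.62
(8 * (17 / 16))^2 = 289 / 4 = 72.25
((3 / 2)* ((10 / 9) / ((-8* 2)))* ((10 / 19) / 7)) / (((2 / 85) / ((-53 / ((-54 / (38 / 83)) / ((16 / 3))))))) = -112625 / 141183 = -0.80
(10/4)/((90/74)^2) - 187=-150101/810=-185.31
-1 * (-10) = 10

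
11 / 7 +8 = 9.57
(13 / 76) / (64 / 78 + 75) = 507 / 224732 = 0.00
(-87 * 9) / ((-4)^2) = -783 / 16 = -48.94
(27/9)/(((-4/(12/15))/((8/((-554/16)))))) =192/1385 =0.14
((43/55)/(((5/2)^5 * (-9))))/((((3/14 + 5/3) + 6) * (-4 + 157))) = -19264/26112796875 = -0.00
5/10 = 1/2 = 0.50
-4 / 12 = -1 / 3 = -0.33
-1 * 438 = -438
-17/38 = -0.45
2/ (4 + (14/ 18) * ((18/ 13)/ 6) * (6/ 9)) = 117/ 241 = 0.49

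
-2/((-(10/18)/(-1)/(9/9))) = -3.60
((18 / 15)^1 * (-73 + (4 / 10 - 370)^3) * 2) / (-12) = 6311121317 / 625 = 10097794.11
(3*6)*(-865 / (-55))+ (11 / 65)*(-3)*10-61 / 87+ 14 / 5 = 17424419 / 62205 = 280.11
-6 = -6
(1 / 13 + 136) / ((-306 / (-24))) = 10.67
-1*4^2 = -16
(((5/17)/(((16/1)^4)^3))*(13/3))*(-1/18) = -65/258394028620382208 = -0.00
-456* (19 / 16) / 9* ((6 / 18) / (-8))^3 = 361 / 82944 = 0.00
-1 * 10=-10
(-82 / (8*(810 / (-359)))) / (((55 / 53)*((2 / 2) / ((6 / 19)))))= 780107 / 564300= 1.38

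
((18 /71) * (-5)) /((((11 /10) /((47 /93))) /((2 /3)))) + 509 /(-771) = -19570799 /18666681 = -1.05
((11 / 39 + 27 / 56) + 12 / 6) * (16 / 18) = 6037 / 2457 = 2.46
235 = 235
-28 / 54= -14 / 27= -0.52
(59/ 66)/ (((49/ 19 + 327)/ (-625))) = -700625/ 413292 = -1.70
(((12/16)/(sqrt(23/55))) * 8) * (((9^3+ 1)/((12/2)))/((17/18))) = 1195.26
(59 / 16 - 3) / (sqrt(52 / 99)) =33*sqrt(143) / 416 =0.95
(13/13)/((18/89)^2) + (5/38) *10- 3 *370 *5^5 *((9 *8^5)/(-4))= 1574360064158599/6156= 255744000025.76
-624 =-624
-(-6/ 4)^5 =243/ 32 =7.59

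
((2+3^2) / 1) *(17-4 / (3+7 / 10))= 6479 / 37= 175.11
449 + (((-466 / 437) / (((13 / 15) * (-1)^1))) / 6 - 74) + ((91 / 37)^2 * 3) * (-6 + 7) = 393.35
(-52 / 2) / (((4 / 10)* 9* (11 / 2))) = -130 / 99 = -1.31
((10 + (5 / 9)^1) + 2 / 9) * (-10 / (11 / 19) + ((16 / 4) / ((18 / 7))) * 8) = -46366 / 891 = -52.04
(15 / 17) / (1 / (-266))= -3990 / 17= -234.71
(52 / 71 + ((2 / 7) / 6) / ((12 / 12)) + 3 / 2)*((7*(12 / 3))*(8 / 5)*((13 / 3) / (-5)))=-88.53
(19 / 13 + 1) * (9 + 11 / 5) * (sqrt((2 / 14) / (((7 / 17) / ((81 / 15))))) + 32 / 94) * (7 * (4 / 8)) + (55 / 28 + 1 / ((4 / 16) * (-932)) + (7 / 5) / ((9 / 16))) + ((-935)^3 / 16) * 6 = -21993467975658839 / 71750952 + 2688 * sqrt(255) / 325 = -306524971.25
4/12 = 1/3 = 0.33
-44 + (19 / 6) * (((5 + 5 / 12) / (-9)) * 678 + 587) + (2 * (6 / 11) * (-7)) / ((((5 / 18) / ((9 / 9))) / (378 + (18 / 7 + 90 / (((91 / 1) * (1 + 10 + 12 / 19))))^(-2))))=-1317857931143 / 133483680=-9872.80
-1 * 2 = -2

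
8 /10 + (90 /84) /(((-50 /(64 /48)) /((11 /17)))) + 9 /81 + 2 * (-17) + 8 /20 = -175148 /5355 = -32.71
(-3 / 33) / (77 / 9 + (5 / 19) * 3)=-171 / 17578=-0.01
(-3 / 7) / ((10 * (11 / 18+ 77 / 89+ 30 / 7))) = -2403 / 323075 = -0.01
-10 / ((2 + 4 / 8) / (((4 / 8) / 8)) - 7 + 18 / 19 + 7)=-95 / 389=-0.24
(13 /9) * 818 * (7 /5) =74438 /45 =1654.18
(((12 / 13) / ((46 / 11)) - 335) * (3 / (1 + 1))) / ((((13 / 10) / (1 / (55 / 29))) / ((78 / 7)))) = -52251678 / 23023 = -2269.54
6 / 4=3 / 2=1.50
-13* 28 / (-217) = 52 / 31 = 1.68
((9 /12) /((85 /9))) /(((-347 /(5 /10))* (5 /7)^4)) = -0.00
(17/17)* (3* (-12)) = -36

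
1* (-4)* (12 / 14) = -24 / 7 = -3.43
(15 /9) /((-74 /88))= -220 /111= -1.98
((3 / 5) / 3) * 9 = 1.80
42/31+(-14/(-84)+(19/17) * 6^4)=4584875/3162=1449.99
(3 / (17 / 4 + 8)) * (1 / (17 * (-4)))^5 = -3 / 17810686208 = -0.00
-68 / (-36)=17 / 9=1.89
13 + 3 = 16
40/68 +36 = 622/17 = 36.59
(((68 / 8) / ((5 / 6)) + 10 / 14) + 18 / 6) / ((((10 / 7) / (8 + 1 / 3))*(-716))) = -487 / 4296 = -0.11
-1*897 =-897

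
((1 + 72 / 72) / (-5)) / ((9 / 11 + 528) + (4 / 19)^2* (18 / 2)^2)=-7942 / 10570965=-0.00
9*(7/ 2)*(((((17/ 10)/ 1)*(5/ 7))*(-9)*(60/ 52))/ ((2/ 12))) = -61965/ 26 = -2383.27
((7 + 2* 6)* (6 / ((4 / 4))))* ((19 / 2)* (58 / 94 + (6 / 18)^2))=111188 / 141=788.57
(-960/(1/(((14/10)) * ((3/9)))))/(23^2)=-448/529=-0.85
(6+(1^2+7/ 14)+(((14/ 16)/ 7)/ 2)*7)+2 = 159/ 16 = 9.94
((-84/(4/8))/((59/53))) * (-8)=71232/59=1207.32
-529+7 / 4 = -2109 / 4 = -527.25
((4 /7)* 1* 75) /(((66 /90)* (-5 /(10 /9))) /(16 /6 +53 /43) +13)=1509000 /427931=3.53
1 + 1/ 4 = 5/ 4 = 1.25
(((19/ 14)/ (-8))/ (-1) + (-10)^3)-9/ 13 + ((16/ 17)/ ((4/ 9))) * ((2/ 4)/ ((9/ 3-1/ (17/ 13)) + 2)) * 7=-1454213/ 1456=-998.77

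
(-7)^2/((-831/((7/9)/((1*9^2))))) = -343/605799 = -0.00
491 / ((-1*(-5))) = 491 / 5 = 98.20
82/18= 41/9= 4.56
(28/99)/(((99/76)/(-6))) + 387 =1260073/3267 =385.70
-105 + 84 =-21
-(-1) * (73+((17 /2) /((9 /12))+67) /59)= 13156 /177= 74.33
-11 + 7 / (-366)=-4033 / 366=-11.02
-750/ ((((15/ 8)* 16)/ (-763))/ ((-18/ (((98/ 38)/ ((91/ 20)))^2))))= -59849829/ 56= -1068746.95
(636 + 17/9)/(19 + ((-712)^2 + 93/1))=5741/4563504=0.00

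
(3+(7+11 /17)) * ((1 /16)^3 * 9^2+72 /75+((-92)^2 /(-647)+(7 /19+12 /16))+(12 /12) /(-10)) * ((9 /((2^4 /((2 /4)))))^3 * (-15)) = 5522945349892581 /140244775075840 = 39.38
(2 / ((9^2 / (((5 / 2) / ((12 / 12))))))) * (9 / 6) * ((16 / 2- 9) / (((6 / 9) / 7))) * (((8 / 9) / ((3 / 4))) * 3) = -280 / 81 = -3.46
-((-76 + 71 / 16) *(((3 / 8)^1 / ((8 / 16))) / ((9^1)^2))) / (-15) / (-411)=229 / 2130624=0.00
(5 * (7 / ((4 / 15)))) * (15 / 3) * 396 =259875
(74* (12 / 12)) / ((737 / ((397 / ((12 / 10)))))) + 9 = 93344 / 2211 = 42.22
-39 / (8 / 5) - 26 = -403 / 8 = -50.38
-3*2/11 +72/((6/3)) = 390/11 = 35.45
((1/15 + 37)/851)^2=309136/162945225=0.00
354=354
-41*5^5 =-128125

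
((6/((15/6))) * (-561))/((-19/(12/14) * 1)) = 40392/665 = 60.74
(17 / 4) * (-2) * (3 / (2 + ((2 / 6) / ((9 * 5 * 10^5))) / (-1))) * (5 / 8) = -215156250 / 26999999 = -7.97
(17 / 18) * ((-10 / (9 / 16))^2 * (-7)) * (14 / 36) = -812.56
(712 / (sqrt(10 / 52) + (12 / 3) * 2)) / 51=148096 / 84609 - 712 * sqrt(130) / 84609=1.65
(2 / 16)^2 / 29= 1 / 1856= 0.00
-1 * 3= -3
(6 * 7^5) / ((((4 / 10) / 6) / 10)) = 15126300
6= 6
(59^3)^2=42180533641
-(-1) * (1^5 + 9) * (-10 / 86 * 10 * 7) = -3500 / 43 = -81.40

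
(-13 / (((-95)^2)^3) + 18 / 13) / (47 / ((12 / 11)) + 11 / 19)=158779848372972 / 5006943001328125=0.03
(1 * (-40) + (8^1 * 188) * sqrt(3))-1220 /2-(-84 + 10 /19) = -10764 /19 + 1504 * sqrt(3) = 2038.48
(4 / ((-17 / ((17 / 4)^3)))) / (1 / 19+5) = -5491 / 1536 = -3.57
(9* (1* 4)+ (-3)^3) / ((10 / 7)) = 63 / 10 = 6.30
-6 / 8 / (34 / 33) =-99 / 136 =-0.73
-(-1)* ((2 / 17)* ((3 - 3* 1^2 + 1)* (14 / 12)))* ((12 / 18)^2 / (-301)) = -4 / 19737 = -0.00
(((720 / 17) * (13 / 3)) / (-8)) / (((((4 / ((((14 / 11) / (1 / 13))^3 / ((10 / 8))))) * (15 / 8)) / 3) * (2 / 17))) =-1880913216 / 6655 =-282631.59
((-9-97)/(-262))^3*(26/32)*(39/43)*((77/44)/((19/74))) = 0.33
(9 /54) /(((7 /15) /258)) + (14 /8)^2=10663 /112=95.21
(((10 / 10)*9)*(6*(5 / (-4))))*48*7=-22680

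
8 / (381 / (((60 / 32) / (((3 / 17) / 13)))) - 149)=-8840 / 161597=-0.05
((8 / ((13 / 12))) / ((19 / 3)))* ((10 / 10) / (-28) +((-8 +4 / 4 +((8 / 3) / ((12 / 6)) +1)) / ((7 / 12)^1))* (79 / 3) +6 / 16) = -424020 / 1729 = -245.24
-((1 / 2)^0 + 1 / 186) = -187 / 186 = -1.01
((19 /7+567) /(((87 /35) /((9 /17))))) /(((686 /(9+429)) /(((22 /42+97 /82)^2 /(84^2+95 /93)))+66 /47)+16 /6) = 82436444401604130 /2580619828635504719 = 0.03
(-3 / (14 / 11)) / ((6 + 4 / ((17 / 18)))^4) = -918731 / 4277635488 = -0.00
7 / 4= 1.75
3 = 3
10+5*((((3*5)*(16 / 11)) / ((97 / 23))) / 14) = 88490 / 7469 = 11.85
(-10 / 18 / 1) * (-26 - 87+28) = 47.22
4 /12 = 1 /3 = 0.33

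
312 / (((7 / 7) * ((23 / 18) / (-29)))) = -162864 / 23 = -7081.04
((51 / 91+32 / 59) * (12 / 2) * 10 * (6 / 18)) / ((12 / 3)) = 29605 / 5369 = 5.51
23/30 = 0.77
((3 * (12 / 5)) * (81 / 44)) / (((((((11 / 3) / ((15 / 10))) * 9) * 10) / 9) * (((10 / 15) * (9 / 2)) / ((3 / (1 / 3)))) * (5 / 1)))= 19683 / 60500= 0.33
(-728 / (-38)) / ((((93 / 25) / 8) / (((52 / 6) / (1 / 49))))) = 92747200 / 5301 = 17496.17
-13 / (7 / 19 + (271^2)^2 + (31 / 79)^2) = -0.00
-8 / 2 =-4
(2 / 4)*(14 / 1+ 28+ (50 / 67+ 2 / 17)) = 21.43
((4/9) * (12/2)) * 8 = 64/3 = 21.33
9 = 9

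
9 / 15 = 0.60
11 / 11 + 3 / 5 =8 / 5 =1.60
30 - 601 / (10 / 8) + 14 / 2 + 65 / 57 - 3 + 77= -105068 / 285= -368.66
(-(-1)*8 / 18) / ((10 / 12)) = 8 / 15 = 0.53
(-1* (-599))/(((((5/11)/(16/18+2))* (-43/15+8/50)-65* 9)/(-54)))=15418260/279053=55.25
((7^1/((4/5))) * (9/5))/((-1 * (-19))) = 63/76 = 0.83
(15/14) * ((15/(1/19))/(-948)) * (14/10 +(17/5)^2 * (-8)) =129789/4424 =29.34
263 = 263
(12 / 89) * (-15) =-180 / 89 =-2.02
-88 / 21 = -4.19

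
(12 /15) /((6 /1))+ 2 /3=4 /5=0.80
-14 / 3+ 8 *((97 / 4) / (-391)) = -6056 / 1173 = -5.16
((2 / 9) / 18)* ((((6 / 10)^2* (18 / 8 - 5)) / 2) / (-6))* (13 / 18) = 143 / 194400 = 0.00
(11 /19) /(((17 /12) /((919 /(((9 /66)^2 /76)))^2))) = 2646354410095616 /459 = 5765478017637.51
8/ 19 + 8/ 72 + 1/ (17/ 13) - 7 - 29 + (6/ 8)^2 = -1587949/ 46512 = -34.14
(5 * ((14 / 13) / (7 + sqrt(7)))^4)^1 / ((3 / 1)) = 22540 / 6940323 - 7840 * sqrt(7) / 6940323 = 0.00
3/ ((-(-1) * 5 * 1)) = 3/ 5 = 0.60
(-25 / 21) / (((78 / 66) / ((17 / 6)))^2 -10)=874225 / 7215726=0.12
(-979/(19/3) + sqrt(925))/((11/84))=-948.17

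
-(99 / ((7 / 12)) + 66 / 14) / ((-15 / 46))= 18722 / 35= 534.91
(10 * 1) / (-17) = -0.59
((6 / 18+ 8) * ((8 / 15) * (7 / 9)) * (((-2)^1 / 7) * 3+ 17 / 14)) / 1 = 100 / 81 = 1.23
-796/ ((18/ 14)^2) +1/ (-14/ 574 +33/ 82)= -1202482/ 2511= -478.89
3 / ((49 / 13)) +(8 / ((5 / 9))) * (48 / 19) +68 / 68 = 177704 / 4655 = 38.17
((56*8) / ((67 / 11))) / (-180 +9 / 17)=-83776 / 204417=-0.41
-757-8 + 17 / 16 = -12223 / 16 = -763.94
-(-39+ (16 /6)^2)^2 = -82369 /81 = -1016.90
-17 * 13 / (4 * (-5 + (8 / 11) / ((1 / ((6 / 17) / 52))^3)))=26239876091 / 2374649312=11.05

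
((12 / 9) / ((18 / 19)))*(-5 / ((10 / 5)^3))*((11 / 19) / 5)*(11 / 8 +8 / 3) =-1067 / 2592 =-0.41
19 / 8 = 2.38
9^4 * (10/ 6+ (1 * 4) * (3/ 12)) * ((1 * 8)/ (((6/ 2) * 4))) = 11664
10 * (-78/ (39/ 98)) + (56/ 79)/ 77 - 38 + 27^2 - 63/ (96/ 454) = -21786571/ 13904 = -1566.93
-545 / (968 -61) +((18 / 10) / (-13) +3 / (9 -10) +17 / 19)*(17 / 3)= -44745274 / 3360435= -13.32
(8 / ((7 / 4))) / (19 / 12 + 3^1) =384 / 385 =1.00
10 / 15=2 / 3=0.67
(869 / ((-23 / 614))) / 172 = -266783 / 1978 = -134.88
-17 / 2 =-8.50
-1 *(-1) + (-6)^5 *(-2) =15553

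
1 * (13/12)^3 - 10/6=-683/1728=-0.40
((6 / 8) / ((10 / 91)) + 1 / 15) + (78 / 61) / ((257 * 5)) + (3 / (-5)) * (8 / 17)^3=12625546147 / 1848506424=6.83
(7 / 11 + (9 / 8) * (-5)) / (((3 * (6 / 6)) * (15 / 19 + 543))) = -8341 / 2727648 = -0.00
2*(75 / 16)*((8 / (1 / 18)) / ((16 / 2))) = 675 / 4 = 168.75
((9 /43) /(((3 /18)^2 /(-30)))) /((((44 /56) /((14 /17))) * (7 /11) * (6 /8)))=-362880 /731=-496.42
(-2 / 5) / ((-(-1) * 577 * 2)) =-1 / 2885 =-0.00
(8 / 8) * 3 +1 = 4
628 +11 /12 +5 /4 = 3781 /6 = 630.17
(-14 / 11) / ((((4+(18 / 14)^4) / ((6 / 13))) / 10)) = -403368 / 462319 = -0.87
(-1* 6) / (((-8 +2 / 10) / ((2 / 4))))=5 / 13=0.38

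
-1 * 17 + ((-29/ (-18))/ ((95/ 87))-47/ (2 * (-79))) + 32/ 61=-20192638/ 1373415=-14.70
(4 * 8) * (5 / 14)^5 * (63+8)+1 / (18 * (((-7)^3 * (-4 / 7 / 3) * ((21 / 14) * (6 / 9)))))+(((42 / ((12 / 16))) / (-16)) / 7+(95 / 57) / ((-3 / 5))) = 12009577 / 1210104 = 9.92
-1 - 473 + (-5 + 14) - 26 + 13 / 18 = -8825 / 18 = -490.28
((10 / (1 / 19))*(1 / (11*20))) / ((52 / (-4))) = -19 / 286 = -0.07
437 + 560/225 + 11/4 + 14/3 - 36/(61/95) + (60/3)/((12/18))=4620823/10980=420.84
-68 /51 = -4 /3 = -1.33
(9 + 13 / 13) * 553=5530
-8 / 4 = -2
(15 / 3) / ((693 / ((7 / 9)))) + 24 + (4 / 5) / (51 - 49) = 24.41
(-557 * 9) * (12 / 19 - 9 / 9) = 35091 / 19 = 1846.89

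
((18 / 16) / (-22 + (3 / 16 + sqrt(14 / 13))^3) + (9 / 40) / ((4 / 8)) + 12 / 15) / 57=4235710887067 / 201662473440156-1257185280 * sqrt(182) / 319298916280247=0.02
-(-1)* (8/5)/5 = 0.32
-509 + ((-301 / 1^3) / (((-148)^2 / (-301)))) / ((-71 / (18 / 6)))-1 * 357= -1347061147 / 1555184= -866.17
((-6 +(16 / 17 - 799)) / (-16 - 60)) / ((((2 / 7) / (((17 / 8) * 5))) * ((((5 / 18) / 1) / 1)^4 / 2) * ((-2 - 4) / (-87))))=18205508727 / 9500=1916369.34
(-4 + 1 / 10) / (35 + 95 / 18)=-0.10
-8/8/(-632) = 1/632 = 0.00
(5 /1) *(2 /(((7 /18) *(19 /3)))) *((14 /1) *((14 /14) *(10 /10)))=1080 /19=56.84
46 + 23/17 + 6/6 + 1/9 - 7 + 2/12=12739/306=41.63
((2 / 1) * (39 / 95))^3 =474552 / 857375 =0.55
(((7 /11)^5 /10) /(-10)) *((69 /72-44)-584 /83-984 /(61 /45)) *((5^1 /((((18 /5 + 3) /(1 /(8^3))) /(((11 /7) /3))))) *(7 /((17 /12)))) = 1584745727705 /511002155372544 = 0.00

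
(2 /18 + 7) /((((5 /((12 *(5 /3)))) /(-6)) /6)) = -1024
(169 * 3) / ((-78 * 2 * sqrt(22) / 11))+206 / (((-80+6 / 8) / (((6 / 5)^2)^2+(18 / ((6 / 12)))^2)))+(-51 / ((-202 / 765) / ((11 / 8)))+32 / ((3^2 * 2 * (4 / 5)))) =-8951120715151 / 2881530000 - 13 * sqrt(22) / 8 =-3114.00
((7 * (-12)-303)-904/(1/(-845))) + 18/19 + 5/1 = 14506480/19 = 763498.95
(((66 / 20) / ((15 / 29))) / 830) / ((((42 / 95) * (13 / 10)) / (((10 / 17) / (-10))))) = -6061 / 7704060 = -0.00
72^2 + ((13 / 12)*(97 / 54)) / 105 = 352720621 / 68040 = 5184.02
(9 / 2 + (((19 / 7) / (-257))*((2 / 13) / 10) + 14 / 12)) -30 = -8536312 / 350805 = -24.33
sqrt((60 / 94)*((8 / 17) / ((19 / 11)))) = 4*sqrt(2504865) / 15181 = 0.42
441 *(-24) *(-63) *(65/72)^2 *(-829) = -3604098225/8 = -450512278.12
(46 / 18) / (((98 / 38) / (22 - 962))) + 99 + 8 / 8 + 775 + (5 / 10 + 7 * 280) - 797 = 976397 / 882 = 1107.03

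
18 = 18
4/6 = 2/3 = 0.67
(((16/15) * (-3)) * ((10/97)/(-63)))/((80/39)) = 26/10185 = 0.00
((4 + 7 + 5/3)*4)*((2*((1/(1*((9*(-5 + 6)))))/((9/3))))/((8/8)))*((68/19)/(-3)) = -1088/243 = -4.48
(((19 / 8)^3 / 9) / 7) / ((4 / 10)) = 34295 / 64512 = 0.53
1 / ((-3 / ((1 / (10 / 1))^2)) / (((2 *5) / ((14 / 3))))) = -1 / 140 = -0.01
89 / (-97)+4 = 299 / 97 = 3.08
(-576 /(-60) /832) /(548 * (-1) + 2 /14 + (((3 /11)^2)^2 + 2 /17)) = -1742279 /82706466440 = -0.00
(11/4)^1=11/4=2.75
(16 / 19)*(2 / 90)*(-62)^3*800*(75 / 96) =-2787461.99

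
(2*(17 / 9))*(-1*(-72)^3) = 1410048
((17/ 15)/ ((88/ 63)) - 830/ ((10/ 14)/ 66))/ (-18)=3749347/ 880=4260.62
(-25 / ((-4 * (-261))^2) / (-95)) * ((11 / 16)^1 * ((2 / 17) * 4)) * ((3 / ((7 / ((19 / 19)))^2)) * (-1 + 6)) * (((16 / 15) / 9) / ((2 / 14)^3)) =0.00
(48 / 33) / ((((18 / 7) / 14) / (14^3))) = 2151296 / 99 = 21730.26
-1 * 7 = -7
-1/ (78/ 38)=-19/ 39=-0.49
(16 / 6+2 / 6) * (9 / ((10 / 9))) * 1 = 243 / 10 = 24.30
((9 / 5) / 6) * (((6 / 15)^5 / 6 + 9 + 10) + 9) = 131258 / 15625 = 8.40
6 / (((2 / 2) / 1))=6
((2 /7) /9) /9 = 2 /567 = 0.00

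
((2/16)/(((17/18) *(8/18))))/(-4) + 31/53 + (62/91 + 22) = 121697081/5247424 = 23.19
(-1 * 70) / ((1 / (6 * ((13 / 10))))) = -546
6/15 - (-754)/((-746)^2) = 558401/1391290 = 0.40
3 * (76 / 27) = 76 / 9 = 8.44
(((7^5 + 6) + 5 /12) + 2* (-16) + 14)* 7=1410815 /12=117567.92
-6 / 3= -2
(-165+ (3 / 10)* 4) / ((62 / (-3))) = 2457 / 310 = 7.93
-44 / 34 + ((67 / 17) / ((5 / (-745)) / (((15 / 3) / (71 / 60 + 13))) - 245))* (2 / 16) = -482652169 / 372379934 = -1.30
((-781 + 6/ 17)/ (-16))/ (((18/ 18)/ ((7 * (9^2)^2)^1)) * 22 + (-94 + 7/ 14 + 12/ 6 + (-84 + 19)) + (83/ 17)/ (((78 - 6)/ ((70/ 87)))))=-17675419293/ 56675656388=-0.31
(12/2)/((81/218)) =436/27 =16.15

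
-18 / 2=-9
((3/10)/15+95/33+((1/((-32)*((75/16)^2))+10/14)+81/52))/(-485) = -116426543/10923412500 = -0.01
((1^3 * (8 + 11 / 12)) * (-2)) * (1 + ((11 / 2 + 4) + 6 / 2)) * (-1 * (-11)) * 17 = -180081 / 4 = -45020.25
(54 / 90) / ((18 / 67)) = 67 / 30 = 2.23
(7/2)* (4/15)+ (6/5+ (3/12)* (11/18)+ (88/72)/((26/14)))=1531/520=2.94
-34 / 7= -4.86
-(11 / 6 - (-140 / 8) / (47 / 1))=-311 / 141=-2.21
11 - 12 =-1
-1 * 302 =-302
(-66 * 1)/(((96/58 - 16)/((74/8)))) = 35409/832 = 42.56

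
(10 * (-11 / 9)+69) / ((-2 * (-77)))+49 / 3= 3307 / 198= 16.70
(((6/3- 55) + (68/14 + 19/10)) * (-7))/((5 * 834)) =1079/13900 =0.08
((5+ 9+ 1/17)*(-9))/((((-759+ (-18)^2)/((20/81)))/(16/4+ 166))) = 9560/783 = 12.21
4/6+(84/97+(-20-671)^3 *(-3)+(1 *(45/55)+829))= 3168410440867/3201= 989818944.35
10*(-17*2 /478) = -170 /239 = -0.71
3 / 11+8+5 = 146 / 11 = 13.27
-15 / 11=-1.36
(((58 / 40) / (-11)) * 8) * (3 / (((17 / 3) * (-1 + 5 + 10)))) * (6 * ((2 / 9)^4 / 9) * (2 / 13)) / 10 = -928 / 930404475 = -0.00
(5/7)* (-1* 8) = -40/7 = -5.71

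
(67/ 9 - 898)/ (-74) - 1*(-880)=594095/ 666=892.03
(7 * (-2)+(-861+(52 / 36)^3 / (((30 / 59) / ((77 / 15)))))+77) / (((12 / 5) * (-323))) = 14811937 / 14959080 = 0.99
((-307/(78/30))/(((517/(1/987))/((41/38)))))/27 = -62935/6806101302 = -0.00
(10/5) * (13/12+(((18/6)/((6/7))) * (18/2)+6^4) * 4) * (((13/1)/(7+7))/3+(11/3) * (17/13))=59207957/1092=54219.74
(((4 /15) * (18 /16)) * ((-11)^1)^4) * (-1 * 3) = -131769 /10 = -13176.90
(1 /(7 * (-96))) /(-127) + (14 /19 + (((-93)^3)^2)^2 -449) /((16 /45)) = 1909037716395493512604211517079 /1621536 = 1177302086660730019317617.00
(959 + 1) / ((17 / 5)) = 4800 / 17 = 282.35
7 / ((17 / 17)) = 7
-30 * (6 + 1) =-210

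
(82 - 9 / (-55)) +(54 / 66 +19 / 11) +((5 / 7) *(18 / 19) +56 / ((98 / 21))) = 712377 / 7315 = 97.39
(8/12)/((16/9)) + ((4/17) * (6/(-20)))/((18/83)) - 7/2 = -3.45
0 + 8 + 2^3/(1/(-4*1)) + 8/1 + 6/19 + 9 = -127/19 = -6.68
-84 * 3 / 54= -14 / 3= -4.67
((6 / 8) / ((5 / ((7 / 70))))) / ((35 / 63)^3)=2187 / 25000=0.09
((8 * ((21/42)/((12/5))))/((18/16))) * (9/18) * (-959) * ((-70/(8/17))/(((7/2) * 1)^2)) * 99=2561900/3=853966.67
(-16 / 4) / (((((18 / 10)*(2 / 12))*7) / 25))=-1000 / 21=-47.62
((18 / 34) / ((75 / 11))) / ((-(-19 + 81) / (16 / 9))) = -88 / 39525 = -0.00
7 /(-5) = -7 /5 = -1.40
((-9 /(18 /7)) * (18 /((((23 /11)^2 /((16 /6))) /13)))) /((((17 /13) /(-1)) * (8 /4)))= 1717716 /8993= 191.01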